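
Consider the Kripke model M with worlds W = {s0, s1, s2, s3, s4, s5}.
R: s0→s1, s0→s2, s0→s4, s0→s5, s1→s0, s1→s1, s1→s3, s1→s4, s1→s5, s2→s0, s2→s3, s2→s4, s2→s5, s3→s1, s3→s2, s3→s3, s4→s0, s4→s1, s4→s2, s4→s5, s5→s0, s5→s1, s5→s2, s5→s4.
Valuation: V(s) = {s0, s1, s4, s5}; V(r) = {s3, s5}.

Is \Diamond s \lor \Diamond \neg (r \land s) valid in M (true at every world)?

Yes

Recall that \Diamond ψ holds at a world iff ψ holds at some accessible world.
Let φ = \Diamond s \lor \Diamond \neg (r \land s). Evaluate φ at each world:
  s0 (successors {s1, s2, s4, s5}): φ is true.
  s1 (successors {s0, s1, s3, s4, s5}): φ is true.
  s2 (successors {s0, s3, s4, s5}): φ is true.
  s3 (successors {s1, s2, s3}): φ is true.
  s4 (successors {s0, s1, s2, s5}): φ is true.
  s5 (successors {s0, s1, s2, s4}): φ is true.
For instance, at s0:
  At s0: \Diamond s is true, \Diamond \neg (r \land s) is true, so \Diamond s \lor \Diamond \neg (r \land s) is true.
    At s0: \Diamond s requires s at some successor in {s1, s2, s4, s5}.
      s holds at s1, so \Diamond s is true at s0.
    At s0: \Diamond \neg (r \land s) requires \neg (r \land s) at some successor in {s1, s2, s4, s5}.
      \neg (r \land s) holds at s1, so \Diamond \neg (r \land s) is true at s0.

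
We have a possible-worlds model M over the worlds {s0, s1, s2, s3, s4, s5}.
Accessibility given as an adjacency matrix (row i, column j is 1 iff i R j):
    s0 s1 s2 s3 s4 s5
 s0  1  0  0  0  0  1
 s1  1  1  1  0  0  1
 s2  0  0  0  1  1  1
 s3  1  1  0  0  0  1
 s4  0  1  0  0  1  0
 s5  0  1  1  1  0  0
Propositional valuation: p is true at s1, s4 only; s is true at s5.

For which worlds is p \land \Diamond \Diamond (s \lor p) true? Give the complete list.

s1, s4

Let φ = p \land \Diamond \Diamond (s \lor p). Evaluate φ at each world:
  s0 (successors {s0, s5}): φ is false.
  s1 (successors {s0, s1, s2, s5}): φ is true.
  s2 (successors {s3, s4, s5}): φ is false.
  s3 (successors {s0, s1, s5}): φ is false.
  s4 (successors {s1, s4}): φ is true.
  s5 (successors {s1, s2, s3}): φ is false.
For instance, at s2:
  At s2: p is false, \Diamond \Diamond (s \lor p) is true, so p \land \Diamond \Diamond (s \lor p) is false.
    At s2: \Diamond \Diamond (s \lor p) requires \Diamond (s \lor p) at some successor in {s3, s4, s5}.
      \Diamond (s \lor p) holds at s3, so \Diamond \Diamond (s \lor p) is true at s2.
Satisfying worlds: {s1, s4}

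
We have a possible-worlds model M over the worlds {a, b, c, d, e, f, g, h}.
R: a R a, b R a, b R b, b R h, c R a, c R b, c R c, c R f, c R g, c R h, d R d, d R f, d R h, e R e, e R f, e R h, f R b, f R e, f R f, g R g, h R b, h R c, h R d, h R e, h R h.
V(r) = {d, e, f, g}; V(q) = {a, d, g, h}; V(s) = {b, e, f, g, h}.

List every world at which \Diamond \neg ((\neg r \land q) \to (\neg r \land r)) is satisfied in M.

a, b, c, d, e, h

Let φ = \Diamond \neg ((\neg r \land q) \to (\neg r \land r)). Evaluate φ at each world:
  a (successors {a}): φ is true.
  b (successors {a, b, h}): φ is true.
  c (successors {a, b, c, f, g, h}): φ is true.
  d (successors {d, f, h}): φ is true.
  e (successors {e, f, h}): φ is true.
  f (successors {b, e, f}): φ is false.
  g (successors {g}): φ is false.
  h (successors {b, c, d, e, h}): φ is true.
For instance, at h:
  At h: \Diamond \neg ((\neg r \land q) \to (\neg r \land r)) requires \neg ((\neg r \land q) \to (\neg r \land r)) at some successor in {b, c, d, e, h}.
    \neg ((\neg r \land q) \to (\neg r \land r)) holds at h, so \Diamond \neg ((\neg r \land q) \to (\neg r \land r)) is true at h.
Satisfying worlds: {a, b, c, d, e, h}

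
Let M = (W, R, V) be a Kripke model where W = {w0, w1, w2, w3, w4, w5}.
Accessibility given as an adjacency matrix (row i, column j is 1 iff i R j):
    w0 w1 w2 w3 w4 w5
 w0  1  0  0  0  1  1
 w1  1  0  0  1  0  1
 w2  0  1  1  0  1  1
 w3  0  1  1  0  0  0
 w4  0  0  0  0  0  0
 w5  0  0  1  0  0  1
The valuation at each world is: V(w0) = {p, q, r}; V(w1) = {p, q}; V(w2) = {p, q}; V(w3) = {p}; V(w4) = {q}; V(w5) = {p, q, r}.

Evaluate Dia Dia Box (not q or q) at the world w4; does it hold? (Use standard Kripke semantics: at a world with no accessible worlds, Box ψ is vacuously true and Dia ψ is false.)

At w4: no accessible worlds, so Dia Dia Box (not q or q) is false.

No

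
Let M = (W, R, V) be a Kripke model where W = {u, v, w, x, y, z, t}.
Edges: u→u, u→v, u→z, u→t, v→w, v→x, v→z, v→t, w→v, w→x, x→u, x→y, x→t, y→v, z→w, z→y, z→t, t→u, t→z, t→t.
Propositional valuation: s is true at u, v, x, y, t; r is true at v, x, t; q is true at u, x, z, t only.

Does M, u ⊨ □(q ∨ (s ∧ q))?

No

At u: □(q ∨ (s ∧ q)) requires q ∨ (s ∧ q) at every successor {u, v, z, t}.
  q ∨ (s ∧ q) fails at v, so □(q ∨ (s ∧ q)) is false at u.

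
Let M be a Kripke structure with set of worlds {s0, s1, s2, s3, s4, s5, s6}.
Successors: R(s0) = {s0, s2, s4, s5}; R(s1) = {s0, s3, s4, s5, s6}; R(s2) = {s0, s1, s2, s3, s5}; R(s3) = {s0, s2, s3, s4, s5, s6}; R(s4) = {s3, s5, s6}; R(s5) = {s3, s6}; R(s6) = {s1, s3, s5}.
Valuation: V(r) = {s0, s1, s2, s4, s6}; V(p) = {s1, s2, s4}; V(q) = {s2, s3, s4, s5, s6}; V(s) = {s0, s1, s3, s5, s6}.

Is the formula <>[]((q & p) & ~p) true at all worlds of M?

Let φ = <>[]((q & p) & ~p). Evaluate φ at each world:
  s0 (successors {s0, s2, s4, s5}): φ is false.
  s1 (successors {s0, s3, s4, s5, s6}): φ is false.
  s2 (successors {s0, s1, s2, s3, s5}): φ is false.
  s3 (successors {s0, s2, s3, s4, s5, s6}): φ is false.
  s4 (successors {s3, s5, s6}): φ is false.
  s5 (successors {s3, s6}): φ is false.
  s6 (successors {s1, s3, s5}): φ is false.
Detail at s0 (counterexample):
  At s0: <>[]((q & p) & ~p) requires []((q & p) & ~p) at some successor in {s0, s2, s4, s5}.
    At s0: []((q & p) & ~p) is false.
    At s2: []((q & p) & ~p) is false.
    At s4: []((q & p) & ~p) is false.
    At s5: []((q & p) & ~p) is false.
  So <>[]((q & p) & ~p) is false at s0.

No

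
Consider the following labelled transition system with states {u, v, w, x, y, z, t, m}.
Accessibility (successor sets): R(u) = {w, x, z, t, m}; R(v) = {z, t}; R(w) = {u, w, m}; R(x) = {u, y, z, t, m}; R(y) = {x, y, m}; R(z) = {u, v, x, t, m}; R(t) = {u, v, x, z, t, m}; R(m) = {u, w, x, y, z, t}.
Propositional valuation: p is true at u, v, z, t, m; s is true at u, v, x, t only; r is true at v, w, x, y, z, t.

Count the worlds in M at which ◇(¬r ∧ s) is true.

Recall that ◇ψ holds at a world iff ψ holds at some accessible world.
Let φ = ◇(¬r ∧ s). Evaluate φ at each world:
  u (successors {w, x, z, t, m}): φ is false.
  v (successors {z, t}): φ is false.
  w (successors {u, w, m}): φ is true.
  x (successors {u, y, z, t, m}): φ is true.
  y (successors {x, y, m}): φ is false.
  z (successors {u, v, x, t, m}): φ is true.
  t (successors {u, v, x, z, t, m}): φ is true.
  m (successors {u, w, x, y, z, t}): φ is true.
For instance, at t:
  At t: ◇(¬r ∧ s) requires ¬r ∧ s at some successor in {u, v, x, z, t, m}.
    ¬r ∧ s holds at u, so ◇(¬r ∧ s) is true at t.
Satisfying worlds: {w, x, z, t, m}

5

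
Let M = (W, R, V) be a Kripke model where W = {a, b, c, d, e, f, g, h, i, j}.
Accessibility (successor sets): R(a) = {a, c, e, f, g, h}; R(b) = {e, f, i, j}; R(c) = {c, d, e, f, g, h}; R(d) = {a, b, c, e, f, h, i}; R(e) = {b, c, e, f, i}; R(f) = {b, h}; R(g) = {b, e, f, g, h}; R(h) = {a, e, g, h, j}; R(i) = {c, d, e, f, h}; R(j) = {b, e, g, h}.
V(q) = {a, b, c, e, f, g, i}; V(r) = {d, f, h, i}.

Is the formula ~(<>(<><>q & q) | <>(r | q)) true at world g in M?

At g: <>(<><>q & q) | <>(r | q) is true, so ~(<>(<><>q & q) | <>(r | q)) is false.
  At g: <>(<><>q & q) is true, <>(r | q) is true, so <>(<><>q & q) | <>(r | q) is true.
    At g: <>(<><>q & q) requires <><>q & q at some successor in {b, e, f, g, h}.
      <><>q & q holds at b, so <>(<><>q & q) is true at g.
    At g: <>(r | q) requires r | q at some successor in {b, e, f, g, h}.
      r | q holds at b, so <>(r | q) is true at g.

No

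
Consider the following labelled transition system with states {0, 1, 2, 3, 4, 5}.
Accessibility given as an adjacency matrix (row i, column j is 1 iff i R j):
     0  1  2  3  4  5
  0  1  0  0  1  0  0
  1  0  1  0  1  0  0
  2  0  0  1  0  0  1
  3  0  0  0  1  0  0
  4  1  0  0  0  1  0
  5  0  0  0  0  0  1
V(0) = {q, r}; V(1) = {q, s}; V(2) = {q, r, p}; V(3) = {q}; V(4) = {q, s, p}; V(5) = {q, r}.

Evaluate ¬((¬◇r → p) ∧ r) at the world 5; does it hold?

No

At 5: (¬◇r → p) ∧ r is true, so ¬((¬◇r → p) ∧ r) is false.
  At 5: ¬◇r → p is true, r is true, so (¬◇r → p) ∧ r is true.
    At 5: ¬◇r is false, p is false, so ¬◇r → p is true.
      At 5: ◇r is true, so ¬◇r is false.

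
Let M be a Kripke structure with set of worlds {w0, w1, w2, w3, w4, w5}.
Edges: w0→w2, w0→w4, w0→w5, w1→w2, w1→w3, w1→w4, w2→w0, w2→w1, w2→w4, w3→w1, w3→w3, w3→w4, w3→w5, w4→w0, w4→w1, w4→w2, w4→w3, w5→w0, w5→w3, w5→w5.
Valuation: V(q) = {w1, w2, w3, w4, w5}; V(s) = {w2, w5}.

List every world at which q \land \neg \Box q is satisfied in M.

Let φ = q \land \neg \Box q. Evaluate φ at each world:
  w0 (successors {w2, w4, w5}): φ is false.
  w1 (successors {w2, w3, w4}): φ is false.
  w2 (successors {w0, w1, w4}): φ is true.
  w3 (successors {w1, w3, w4, w5}): φ is false.
  w4 (successors {w0, w1, w2, w3}): φ is true.
  w5 (successors {w0, w3, w5}): φ is true.
For instance, at w5:
  At w5: q is true, \neg \Box q is true, so q \land \neg \Box q is true.
    At w5: \Box q is false, so \neg \Box q is true.
      At w5: \Box q requires q at every successor {w0, w3, w5}.
        q fails at w0, so \Box q is false at w5.
Satisfying worlds: {w2, w4, w5}

w2, w4, w5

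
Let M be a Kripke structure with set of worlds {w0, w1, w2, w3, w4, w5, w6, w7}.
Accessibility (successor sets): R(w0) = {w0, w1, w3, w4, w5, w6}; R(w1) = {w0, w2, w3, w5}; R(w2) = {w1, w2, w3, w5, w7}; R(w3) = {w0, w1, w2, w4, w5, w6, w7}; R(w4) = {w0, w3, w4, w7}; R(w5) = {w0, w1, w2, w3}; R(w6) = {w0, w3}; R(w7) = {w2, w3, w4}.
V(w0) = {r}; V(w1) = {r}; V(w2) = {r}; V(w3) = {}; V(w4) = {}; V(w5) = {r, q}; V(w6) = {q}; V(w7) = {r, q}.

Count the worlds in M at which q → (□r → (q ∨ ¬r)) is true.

Let φ = q → (□r → (q ∨ ¬r)). Evaluate φ at each world:
  w0 (successors {w0, w1, w3, w4, w5, w6}): φ is true.
  w1 (successors {w0, w2, w3, w5}): φ is true.
  w2 (successors {w1, w2, w3, w5, w7}): φ is true.
  w3 (successors {w0, w1, w2, w4, w5, w6, w7}): φ is true.
  w4 (successors {w0, w3, w4, w7}): φ is true.
  w5 (successors {w0, w1, w2, w3}): φ is true.
  w6 (successors {w0, w3}): φ is true.
  w7 (successors {w2, w3, w4}): φ is true.
For instance, at w1:
  At w1: q is false, □r → (q ∨ ¬r) is true, so q → (□r → (q ∨ ¬r)) is true.
    At w1: □r is false, q ∨ ¬r is false, so □r → (q ∨ ¬r) is true.
      At w1: □r requires r at every successor {w0, w2, w3, w5}.
        r fails at w3, so □r is false at w1.
Satisfying worlds: {w0, w1, w2, w3, w4, w5, w6, w7}

8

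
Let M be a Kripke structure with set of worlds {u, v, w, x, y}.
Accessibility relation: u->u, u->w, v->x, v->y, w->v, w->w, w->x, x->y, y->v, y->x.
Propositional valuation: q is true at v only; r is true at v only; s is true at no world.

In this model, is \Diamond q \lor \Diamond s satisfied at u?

No

At u: \Diamond q is false, \Diamond s is false, so \Diamond q \lor \Diamond s is false.
  At u: \Diamond q requires q at some successor in {u, w}.
    At u: q is false.
    At w: q is false.
  So \Diamond q is false at u.
  At u: \Diamond s requires s at some successor in {u, w}.
    At u: s is false.
    At w: s is false.
  So \Diamond s is false at u.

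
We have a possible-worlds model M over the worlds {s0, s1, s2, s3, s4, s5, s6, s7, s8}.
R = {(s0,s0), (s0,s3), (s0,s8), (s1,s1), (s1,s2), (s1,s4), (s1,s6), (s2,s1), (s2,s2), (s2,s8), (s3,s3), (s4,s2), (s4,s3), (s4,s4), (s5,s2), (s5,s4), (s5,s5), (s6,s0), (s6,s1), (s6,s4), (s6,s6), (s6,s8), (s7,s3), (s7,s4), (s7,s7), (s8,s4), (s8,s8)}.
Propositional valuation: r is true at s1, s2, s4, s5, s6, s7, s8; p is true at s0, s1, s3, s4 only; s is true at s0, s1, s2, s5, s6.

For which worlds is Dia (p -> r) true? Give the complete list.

Let φ = Dia (p -> r). Evaluate φ at each world:
  s0 (successors {s0, s3, s8}): φ is true.
  s1 (successors {s1, s2, s4, s6}): φ is true.
  s2 (successors {s1, s2, s8}): φ is true.
  s3 (successors {s3}): φ is false.
  s4 (successors {s2, s3, s4}): φ is true.
  s5 (successors {s2, s4, s5}): φ is true.
  s6 (successors {s0, s1, s4, s6, s8}): φ is true.
  s7 (successors {s3, s4, s7}): φ is true.
  s8 (successors {s4, s8}): φ is true.
For instance, at s3:
  At s3: Dia (p -> r) requires p -> r at some successor in {s3}.
    At s3: p -> r is false.
  So Dia (p -> r) is false at s3.
Satisfying worlds: {s0, s1, s2, s4, s5, s6, s7, s8}

s0, s1, s2, s4, s5, s6, s7, s8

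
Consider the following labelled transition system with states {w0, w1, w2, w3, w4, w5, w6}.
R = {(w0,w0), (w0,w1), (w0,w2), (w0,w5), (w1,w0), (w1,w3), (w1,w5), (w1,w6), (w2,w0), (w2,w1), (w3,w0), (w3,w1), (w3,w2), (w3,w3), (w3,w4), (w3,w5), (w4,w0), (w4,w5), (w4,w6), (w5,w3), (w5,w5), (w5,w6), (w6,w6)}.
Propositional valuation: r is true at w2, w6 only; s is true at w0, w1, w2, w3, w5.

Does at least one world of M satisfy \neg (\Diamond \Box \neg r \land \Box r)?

Yes

Let φ = \neg (\Diamond \Box \neg r \land \Box r). Evaluate φ at each world:
  w0 (successors {w0, w1, w2, w5}): φ is true.
  w1 (successors {w0, w3, w5, w6}): φ is true.
  w2 (successors {w0, w1}): φ is true.
  w3 (successors {w0, w1, w2, w3, w4, w5}): φ is true.
  w4 (successors {w0, w5, w6}): φ is true.
  w5 (successors {w3, w5, w6}): φ is true.
  w6 (successors {w6}): φ is true.
Detail at w0 (witness):
  At w0: \Diamond \Box \neg r \land \Box r is false, so \neg (\Diamond \Box \neg r \land \Box r) is true.
    At w0: \Diamond \Box \neg r is true, \Box r is false, so \Diamond \Box \neg r \land \Box r is false.
      At w0: \Diamond \Box \neg r requires \Box \neg r at some successor in {w0, w1, w2, w5}.
        \Box \neg r holds at w2, so \Diamond \Box \neg r is true at w0.
      At w0: \Box r requires r at every successor {w0, w1, w2, w5}.
        r fails at w0, so \Box r is false at w0.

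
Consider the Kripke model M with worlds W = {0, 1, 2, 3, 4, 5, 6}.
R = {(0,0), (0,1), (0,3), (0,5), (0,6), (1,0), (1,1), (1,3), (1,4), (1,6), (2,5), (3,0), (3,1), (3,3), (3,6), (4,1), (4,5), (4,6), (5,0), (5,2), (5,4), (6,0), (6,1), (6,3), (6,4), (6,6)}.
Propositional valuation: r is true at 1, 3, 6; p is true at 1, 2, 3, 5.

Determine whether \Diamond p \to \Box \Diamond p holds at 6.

At 6: \Diamond p is true, \Box \Diamond p is true, so \Diamond p \to \Box \Diamond p is true.
  At 6: \Diamond p requires p at some successor in {0, 1, 3, 4, 6}.
    p holds at 1, so \Diamond p is true at 6.
  At 6: \Box \Diamond p requires \Diamond p at every successor {0, 1, 3, 4, 6}.
    At 0: \Diamond p is true.
    At 1: \Diamond p is true.
    At 3: \Diamond p is true.
    At 4: \Diamond p is true.
    At 6: \Diamond p is true.
  So \Box \Diamond p is true at 6.

Yes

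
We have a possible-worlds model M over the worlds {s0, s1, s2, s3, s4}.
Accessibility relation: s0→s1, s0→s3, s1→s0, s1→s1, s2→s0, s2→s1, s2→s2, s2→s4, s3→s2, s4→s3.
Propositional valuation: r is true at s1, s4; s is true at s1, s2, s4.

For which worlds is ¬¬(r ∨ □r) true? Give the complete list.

s1, s4

Recall that □ψ holds at a world iff ψ holds at every accessible world, and ◇ψ holds iff ψ holds at some accessible world.
Let φ = ¬¬(r ∨ □r). Evaluate φ at each world:
  s0 (successors {s1, s3}): φ is false.
  s1 (successors {s0, s1}): φ is true.
  s2 (successors {s0, s1, s2, s4}): φ is false.
  s3 (successors {s2}): φ is false.
  s4 (successors {s3}): φ is true.
For instance, at s4:
  At s4: ¬(r ∨ □r) is false, so ¬¬(r ∨ □r) is true.
    At s4: r ∨ □r is true, so ¬(r ∨ □r) is false.
      At s4: r is true, □r is false, so r ∨ □r is true.
Satisfying worlds: {s1, s4}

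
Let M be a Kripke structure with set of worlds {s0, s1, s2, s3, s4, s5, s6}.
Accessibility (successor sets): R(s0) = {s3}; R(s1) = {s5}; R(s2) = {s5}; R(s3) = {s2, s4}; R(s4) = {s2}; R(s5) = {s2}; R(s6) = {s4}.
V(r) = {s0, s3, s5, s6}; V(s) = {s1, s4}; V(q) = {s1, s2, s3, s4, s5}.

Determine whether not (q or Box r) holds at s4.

No

At s4: q or Box r is true, so not (q or Box r) is false.
  At s4: q is true, Box r is false, so q or Box r is true.
    At s4: Box r requires r at every successor {s2}.
      r fails at s2, so Box r is false at s4.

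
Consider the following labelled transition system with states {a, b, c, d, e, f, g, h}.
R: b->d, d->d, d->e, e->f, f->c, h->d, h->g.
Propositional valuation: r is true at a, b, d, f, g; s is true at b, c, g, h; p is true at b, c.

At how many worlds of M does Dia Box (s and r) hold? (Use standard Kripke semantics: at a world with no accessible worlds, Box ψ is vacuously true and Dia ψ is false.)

2

Let φ = Dia Box (s and r). Evaluate φ at each world:
  a (successors ∅): φ is false.
  b (successors {d}): φ is false.
  c (successors ∅): φ is false.
  d (successors {d, e}): φ is false.
  e (successors {f}): φ is false.
  f (successors {c}): φ is true.
  g (successors ∅): φ is false.
  h (successors {d, g}): φ is true.
For instance, at b:
  At b: Dia Box (s and r) requires Box (s and r) at some successor in {d}.
    At d: Box (s and r) is false.
  So Dia Box (s and r) is false at b.
Satisfying worlds: {f, h}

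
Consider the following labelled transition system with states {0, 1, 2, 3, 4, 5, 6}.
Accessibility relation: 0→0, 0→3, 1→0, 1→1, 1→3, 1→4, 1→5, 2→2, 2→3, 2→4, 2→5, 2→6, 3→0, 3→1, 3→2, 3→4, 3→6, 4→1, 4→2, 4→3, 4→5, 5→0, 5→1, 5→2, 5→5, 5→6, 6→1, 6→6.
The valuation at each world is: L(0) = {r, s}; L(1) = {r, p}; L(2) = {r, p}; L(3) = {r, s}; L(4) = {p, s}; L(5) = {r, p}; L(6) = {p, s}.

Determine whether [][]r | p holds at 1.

Recall that []ψ holds at a world iff ψ holds at every accessible world, and <>ψ holds iff ψ holds at some accessible world.
At 1: [][]r is false, p is true, so [][]r | p is true.
  At 1: [][]r requires []r at every successor {0, 1, 3, 4, 5}.
    []r fails at 1, so [][]r is false at 1.
      At 1: []r requires r at every successor {0, 1, 3, 4, 5}.
        r fails at 4, so []r is false at 1.

Yes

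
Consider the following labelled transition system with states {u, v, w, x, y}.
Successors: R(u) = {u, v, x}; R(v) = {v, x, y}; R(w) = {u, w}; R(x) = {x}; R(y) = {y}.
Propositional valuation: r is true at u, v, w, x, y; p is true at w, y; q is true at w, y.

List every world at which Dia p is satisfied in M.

Recall that Dia ψ holds at a world iff ψ holds at some accessible world.
Let φ = Dia p. Evaluate φ at each world:
  u (successors {u, v, x}): φ is false.
  v (successors {v, x, y}): φ is true.
  w (successors {u, w}): φ is true.
  x (successors {x}): φ is false.
  y (successors {y}): φ is true.
For instance, at w:
  At w: Dia p requires p at some successor in {u, w}.
    p holds at w, so Dia p is true at w.
Satisfying worlds: {v, w, y}

v, w, y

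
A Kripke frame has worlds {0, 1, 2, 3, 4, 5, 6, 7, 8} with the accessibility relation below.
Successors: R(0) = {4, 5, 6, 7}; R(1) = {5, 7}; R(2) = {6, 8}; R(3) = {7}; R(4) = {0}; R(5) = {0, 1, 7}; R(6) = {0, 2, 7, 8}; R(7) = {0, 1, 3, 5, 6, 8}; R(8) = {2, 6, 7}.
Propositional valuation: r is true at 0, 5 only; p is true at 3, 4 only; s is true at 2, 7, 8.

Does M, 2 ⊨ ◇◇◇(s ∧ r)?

Recall that ◇ψ holds at a world iff ψ holds at some accessible world.
At 2: ◇◇◇(s ∧ r) requires ◇◇(s ∧ r) at some successor in {6, 8}.
  At 6: ◇◇(s ∧ r) is false.
  At 8: ◇◇(s ∧ r) is false.
So ◇◇◇(s ∧ r) is false at 2.

No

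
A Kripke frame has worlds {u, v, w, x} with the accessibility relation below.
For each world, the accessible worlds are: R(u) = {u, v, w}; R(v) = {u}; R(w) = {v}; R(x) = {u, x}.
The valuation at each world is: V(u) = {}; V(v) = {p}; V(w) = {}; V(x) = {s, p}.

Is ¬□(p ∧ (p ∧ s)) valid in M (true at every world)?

Recall that □ψ holds at a world iff ψ holds at every accessible world, and ◇ψ holds iff ψ holds at some accessible world.
Let φ = ¬□(p ∧ (p ∧ s)). Evaluate φ at each world:
  u (successors {u, v, w}): φ is true.
  v (successors {u}): φ is true.
  w (successors {v}): φ is true.
  x (successors {u, x}): φ is true.
For instance, at u:
  At u: □(p ∧ (p ∧ s)) is false, so ¬□(p ∧ (p ∧ s)) is true.
    At u: □(p ∧ (p ∧ s)) requires p ∧ (p ∧ s) at every successor {u, v, w}.
      p ∧ (p ∧ s) fails at u, so □(p ∧ (p ∧ s)) is false at u.

Yes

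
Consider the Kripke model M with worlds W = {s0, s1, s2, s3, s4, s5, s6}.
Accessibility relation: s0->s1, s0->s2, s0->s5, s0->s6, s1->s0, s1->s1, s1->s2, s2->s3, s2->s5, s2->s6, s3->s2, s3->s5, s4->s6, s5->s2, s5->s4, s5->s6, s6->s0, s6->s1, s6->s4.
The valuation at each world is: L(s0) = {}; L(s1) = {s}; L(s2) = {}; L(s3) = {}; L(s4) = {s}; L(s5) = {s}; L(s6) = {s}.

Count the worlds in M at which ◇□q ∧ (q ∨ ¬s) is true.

0

Recall that □ψ holds at a world iff ψ holds at every accessible world, and ◇ψ holds iff ψ holds at some accessible world.
Let φ = ◇□q ∧ (q ∨ ¬s). Evaluate φ at each world:
  s0 (successors {s1, s2, s5, s6}): φ is false.
  s1 (successors {s0, s1, s2}): φ is false.
  s2 (successors {s3, s5, s6}): φ is false.
  s3 (successors {s2, s5}): φ is false.
  s4 (successors {s6}): φ is false.
  s5 (successors {s2, s4, s6}): φ is false.
  s6 (successors {s0, s1, s4}): φ is false.
For instance, at s1:
  At s1: ◇□q is false, q ∨ ¬s is false, so ◇□q ∧ (q ∨ ¬s) is false.
    At s1: ◇□q requires □q at some successor in {s0, s1, s2}.
      At s0: □q is false.
      At s1: □q is false.
      At s2: □q is false.
    So ◇□q is false at s1.
Satisfying worlds: none.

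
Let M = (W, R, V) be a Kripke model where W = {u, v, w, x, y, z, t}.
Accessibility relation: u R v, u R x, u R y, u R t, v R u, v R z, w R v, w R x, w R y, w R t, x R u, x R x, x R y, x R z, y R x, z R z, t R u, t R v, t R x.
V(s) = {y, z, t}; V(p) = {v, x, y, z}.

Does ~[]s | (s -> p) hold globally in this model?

Recall that []ψ holds at a world iff ψ holds at every accessible world, and <>ψ holds iff ψ holds at some accessible world.
Let φ = ~[]s | (s -> p). Evaluate φ at each world:
  u (successors {v, x, y, t}): φ is true.
  v (successors {u, z}): φ is true.
  w (successors {v, x, y, t}): φ is true.
  x (successors {u, x, y, z}): φ is true.
  y (successors {x}): φ is true.
  z (successors {z}): φ is true.
  t (successors {u, v, x}): φ is true.
For instance, at u:
  At u: ~[]s is true, s -> p is true, so ~[]s | (s -> p) is true.
    At u: []s is false, so ~[]s is true.
      At u: []s requires s at every successor {v, x, y, t}.
        s fails at v, so []s is false at u.

Yes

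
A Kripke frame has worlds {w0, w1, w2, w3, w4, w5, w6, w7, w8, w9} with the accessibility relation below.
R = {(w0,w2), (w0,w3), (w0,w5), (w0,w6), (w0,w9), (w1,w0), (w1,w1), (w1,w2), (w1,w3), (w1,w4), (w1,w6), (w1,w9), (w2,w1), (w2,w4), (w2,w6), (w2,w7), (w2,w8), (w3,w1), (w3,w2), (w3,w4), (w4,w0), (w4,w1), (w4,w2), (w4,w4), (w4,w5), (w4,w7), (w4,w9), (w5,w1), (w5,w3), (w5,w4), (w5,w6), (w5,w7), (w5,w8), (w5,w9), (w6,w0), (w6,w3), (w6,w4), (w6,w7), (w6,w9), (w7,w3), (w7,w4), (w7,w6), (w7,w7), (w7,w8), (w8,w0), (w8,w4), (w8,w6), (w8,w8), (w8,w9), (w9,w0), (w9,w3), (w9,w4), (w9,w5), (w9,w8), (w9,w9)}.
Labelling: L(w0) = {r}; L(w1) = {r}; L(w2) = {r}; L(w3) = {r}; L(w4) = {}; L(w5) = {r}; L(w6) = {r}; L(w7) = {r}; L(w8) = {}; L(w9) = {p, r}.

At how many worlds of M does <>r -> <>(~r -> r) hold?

Let φ = <>r -> <>(~r -> r). Evaluate φ at each world:
  w0 (successors {w2, w3, w5, w6, w9}): φ is true.
  w1 (successors {w0, w1, w2, w3, w4, w6, w9}): φ is true.
  w2 (successors {w1, w4, w6, w7, w8}): φ is true.
  w3 (successors {w1, w2, w4}): φ is true.
  w4 (successors {w0, w1, w2, w4, w5, w7, w9}): φ is true.
  w5 (successors {w1, w3, w4, w6, w7, w8, w9}): φ is true.
  w6 (successors {w0, w3, w4, w7, w9}): φ is true.
  w7 (successors {w3, w4, w6, w7, w8}): φ is true.
  w8 (successors {w0, w4, w6, w8, w9}): φ is true.
  w9 (successors {w0, w3, w4, w5, w8, w9}): φ is true.
For instance, at w0:
  At w0: <>r is true, <>(~r -> r) is true, so <>r -> <>(~r -> r) is true.
    At w0: <>r requires r at some successor in {w2, w3, w5, w6, w9}.
      r holds at w2, so <>r is true at w0.
    At w0: <>(~r -> r) requires ~r -> r at some successor in {w2, w3, w5, w6, w9}.
      ~r -> r holds at w2, so <>(~r -> r) is true at w0.
Satisfying worlds: {w0, w1, w2, w3, w4, w5, w6, w7, w8, w9}

10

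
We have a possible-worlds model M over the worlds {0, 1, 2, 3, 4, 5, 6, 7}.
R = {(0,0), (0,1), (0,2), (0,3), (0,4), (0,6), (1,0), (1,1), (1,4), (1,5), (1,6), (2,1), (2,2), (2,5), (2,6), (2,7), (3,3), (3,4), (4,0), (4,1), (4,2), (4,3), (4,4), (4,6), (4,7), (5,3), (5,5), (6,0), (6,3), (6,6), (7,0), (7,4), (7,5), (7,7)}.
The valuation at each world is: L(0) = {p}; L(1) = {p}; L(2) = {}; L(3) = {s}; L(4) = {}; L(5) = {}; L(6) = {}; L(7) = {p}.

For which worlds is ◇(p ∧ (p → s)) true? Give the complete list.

none

Let φ = ◇(p ∧ (p → s)). Evaluate φ at each world:
  0 (successors {0, 1, 2, 3, 4, 6}): φ is false.
  1 (successors {0, 1, 4, 5, 6}): φ is false.
  2 (successors {1, 2, 5, 6, 7}): φ is false.
  3 (successors {3, 4}): φ is false.
  4 (successors {0, 1, 2, 3, 4, 6, 7}): φ is false.
  5 (successors {3, 5}): φ is false.
  6 (successors {0, 3, 6}): φ is false.
  7 (successors {0, 4, 5, 7}): φ is false.
For instance, at 6:
  At 6: ◇(p ∧ (p → s)) requires p ∧ (p → s) at some successor in {0, 3, 6}.
    At 0: p ∧ (p → s) is false.
    At 3: p ∧ (p → s) is false.
    At 6: p ∧ (p → s) is false.
  So ◇(p ∧ (p → s)) is false at 6.
Satisfying worlds: none.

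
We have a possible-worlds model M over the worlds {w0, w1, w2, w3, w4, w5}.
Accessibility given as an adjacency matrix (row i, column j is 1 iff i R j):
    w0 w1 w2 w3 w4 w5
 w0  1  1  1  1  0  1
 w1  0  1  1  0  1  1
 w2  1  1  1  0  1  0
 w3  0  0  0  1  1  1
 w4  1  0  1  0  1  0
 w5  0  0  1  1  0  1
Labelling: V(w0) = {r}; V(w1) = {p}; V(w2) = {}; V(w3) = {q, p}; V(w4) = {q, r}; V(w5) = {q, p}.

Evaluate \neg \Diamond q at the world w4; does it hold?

No

At w4: \Diamond q is true, so \neg \Diamond q is false.
  At w4: \Diamond q requires q at some successor in {w0, w2, w4}.
    q holds at w4, so \Diamond q is true at w4.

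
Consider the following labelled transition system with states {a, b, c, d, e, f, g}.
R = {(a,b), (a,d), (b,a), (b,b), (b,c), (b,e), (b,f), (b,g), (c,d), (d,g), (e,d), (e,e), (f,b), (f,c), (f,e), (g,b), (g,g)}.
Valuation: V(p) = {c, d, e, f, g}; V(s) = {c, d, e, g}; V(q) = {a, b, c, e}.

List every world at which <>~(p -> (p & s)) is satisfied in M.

Let φ = <>~(p -> (p & s)). Evaluate φ at each world:
  a (successors {b, d}): φ is false.
  b (successors {a, b, c, e, f, g}): φ is true.
  c (successors {d}): φ is false.
  d (successors {g}): φ is false.
  e (successors {d, e}): φ is false.
  f (successors {b, c, e}): φ is false.
  g (successors {b, g}): φ is false.
For instance, at e:
  At e: <>~(p -> (p & s)) requires ~(p -> (p & s)) at some successor in {d, e}.
    At d: ~(p -> (p & s)) is false.
    At e: ~(p -> (p & s)) is false.
  So <>~(p -> (p & s)) is false at e.
Satisfying worlds: {b}

b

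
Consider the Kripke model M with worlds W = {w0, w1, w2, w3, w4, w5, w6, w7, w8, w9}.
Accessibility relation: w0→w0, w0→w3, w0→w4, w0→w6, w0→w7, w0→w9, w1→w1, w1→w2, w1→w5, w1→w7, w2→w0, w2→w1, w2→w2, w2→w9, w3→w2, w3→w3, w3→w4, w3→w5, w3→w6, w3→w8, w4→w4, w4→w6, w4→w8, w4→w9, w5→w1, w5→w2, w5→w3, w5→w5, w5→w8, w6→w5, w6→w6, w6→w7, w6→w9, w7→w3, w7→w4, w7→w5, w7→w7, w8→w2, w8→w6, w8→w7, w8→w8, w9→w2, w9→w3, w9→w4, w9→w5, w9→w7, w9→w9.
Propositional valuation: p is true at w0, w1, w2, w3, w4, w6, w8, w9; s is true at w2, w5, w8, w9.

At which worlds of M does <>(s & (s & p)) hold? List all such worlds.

w0, w1, w2, w3, w4, w5, w6, w8, w9

Recall that <>ψ holds at a world iff ψ holds at some accessible world.
Let φ = <>(s & (s & p)). Evaluate φ at each world:
  w0 (successors {w0, w3, w4, w6, w7, w9}): φ is true.
  w1 (successors {w1, w2, w5, w7}): φ is true.
  w2 (successors {w0, w1, w2, w9}): φ is true.
  w3 (successors {w2, w3, w4, w5, w6, w8}): φ is true.
  w4 (successors {w4, w6, w8, w9}): φ is true.
  w5 (successors {w1, w2, w3, w5, w8}): φ is true.
  w6 (successors {w5, w6, w7, w9}): φ is true.
  w7 (successors {w3, w4, w5, w7}): φ is false.
  w8 (successors {w2, w6, w7, w8}): φ is true.
  w9 (successors {w2, w3, w4, w5, w7, w9}): φ is true.
For instance, at w8:
  At w8: <>(s & (s & p)) requires s & (s & p) at some successor in {w2, w6, w7, w8}.
    s & (s & p) holds at w2, so <>(s & (s & p)) is true at w8.
Satisfying worlds: {w0, w1, w2, w3, w4, w5, w6, w8, w9}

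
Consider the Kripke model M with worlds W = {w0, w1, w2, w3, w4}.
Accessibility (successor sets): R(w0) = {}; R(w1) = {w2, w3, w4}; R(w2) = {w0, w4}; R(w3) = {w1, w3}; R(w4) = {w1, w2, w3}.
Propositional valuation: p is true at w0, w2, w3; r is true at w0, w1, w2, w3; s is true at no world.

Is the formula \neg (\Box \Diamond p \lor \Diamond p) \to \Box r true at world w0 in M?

Recall that \Box ψ holds at a world iff ψ holds at every accessible world, and \Diamond ψ holds iff ψ holds at some accessible world.
At w0: \neg (\Box \Diamond p \lor \Diamond p) is false, \Box r is true, so \neg (\Box \Diamond p \lor \Diamond p) \to \Box r is true.
  At w0: \Box \Diamond p \lor \Diamond p is true, so \neg (\Box \Diamond p \lor \Diamond p) is false.
    At w0: \Box \Diamond p is true, \Diamond p is false, so \Box \Diamond p \lor \Diamond p is true.
      At w0: no accessible worlds, so \Box \Diamond p holds vacuously.
      At w0: no accessible worlds, so \Diamond p is false.
  At w0: no accessible worlds, so \Box r holds vacuously.

Yes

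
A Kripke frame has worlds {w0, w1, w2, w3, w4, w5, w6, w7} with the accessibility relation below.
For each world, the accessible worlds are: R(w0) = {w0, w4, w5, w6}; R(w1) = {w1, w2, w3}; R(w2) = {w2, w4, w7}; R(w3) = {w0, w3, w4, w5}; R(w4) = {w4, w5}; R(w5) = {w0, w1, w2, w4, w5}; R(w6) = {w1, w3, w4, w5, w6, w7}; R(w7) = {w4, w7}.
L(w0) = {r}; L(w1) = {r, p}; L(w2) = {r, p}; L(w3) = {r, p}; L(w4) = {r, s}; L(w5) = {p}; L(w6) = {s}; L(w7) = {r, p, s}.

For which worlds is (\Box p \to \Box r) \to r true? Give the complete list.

Let φ = (\Box p \to \Box r) \to r. Evaluate φ at each world:
  w0 (successors {w0, w4, w5, w6}): φ is true.
  w1 (successors {w1, w2, w3}): φ is true.
  w2 (successors {w2, w4, w7}): φ is true.
  w3 (successors {w0, w3, w4, w5}): φ is true.
  w4 (successors {w4, w5}): φ is true.
  w5 (successors {w0, w1, w2, w4, w5}): φ is false.
  w6 (successors {w1, w3, w4, w5, w6, w7}): φ is false.
  w7 (successors {w4, w7}): φ is true.
For instance, at w6:
  At w6: \Box p \to \Box r is true, r is false, so (\Box p \to \Box r) \to r is false.
    At w6: \Box p is false, \Box r is false, so \Box p \to \Box r is true.
      At w6: \Box p requires p at every successor {w1, w3, w4, w5, w6, w7}.
        p fails at w4, so \Box p is false at w6.
      At w6: \Box r requires r at every successor {w1, w3, w4, w5, w6, w7}.
        r fails at w5, so \Box r is false at w6.
Satisfying worlds: {w0, w1, w2, w3, w4, w7}

w0, w1, w2, w3, w4, w7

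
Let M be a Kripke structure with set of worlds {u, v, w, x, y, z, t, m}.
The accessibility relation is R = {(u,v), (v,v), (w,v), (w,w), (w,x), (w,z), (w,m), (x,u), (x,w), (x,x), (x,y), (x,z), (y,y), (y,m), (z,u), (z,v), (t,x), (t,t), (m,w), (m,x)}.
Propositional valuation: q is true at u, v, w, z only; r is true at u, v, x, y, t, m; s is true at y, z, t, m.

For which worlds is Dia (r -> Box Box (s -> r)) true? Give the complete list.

Recall that Box ψ holds at a world iff ψ holds at every accessible world, and Dia ψ holds iff ψ holds at some accessible world.
Let φ = Dia (r -> Box Box (s -> r)). Evaluate φ at each world:
  u (successors {v}): φ is true.
  v (successors {v}): φ is true.
  w (successors {v, w, x, z, m}): φ is true.
  x (successors {u, w, x, y, z}): φ is true.
  y (successors {y, m}): φ is true.
  z (successors {u, v}): φ is true.
  t (successors {x, t}): φ is false.
  m (successors {w, x}): φ is true.
For instance, at z:
  At z: Dia (r -> Box Box (s -> r)) requires r -> Box Box (s -> r) at some successor in {u, v}.
    r -> Box Box (s -> r) holds at u, so Dia (r -> Box Box (s -> r)) is true at z.
      At u: r is true, Box Box (s -> r) is true, so r -> Box Box (s -> r) is true.
Satisfying worlds: {u, v, w, x, y, z, m}

u, v, w, x, y, z, m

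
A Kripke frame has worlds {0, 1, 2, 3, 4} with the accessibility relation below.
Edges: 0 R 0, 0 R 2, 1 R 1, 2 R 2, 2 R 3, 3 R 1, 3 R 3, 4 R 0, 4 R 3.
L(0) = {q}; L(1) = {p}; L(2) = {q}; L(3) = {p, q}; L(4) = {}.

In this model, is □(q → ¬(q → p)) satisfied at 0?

Yes

At 0: □(q → ¬(q → p)) requires q → ¬(q → p) at every successor {0, 2}.
  At 0: q → ¬(q → p) is true.
  At 2: q → ¬(q → p) is true.
So □(q → ¬(q → p)) is true at 0.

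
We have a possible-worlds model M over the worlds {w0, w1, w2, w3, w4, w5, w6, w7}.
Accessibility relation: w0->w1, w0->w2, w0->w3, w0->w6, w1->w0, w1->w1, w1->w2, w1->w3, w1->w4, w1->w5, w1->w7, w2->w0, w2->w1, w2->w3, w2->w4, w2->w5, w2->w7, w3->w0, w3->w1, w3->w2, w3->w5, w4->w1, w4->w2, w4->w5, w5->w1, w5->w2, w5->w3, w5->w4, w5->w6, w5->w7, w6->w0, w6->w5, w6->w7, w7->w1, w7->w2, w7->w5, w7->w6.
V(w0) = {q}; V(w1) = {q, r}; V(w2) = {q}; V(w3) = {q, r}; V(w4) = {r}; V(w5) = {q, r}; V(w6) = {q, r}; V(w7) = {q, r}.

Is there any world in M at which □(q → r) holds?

No

Let φ = □(q → r). Evaluate φ at each world:
  w0 (successors {w1, w2, w3, w6}): φ is false.
  w1 (successors {w0, w1, w2, w3, w4, w5, w7}): φ is false.
  w2 (successors {w0, w1, w3, w4, w5, w7}): φ is false.
  w3 (successors {w0, w1, w2, w5}): φ is false.
  w4 (successors {w1, w2, w5}): φ is false.
  w5 (successors {w1, w2, w3, w4, w6, w7}): φ is false.
  w6 (successors {w0, w5, w7}): φ is false.
  w7 (successors {w1, w2, w5, w6}): φ is false.
For instance, at w7:
  At w7: □(q → r) requires q → r at every successor {w1, w2, w5, w6}.
    q → r fails at w2, so □(q → r) is false at w7.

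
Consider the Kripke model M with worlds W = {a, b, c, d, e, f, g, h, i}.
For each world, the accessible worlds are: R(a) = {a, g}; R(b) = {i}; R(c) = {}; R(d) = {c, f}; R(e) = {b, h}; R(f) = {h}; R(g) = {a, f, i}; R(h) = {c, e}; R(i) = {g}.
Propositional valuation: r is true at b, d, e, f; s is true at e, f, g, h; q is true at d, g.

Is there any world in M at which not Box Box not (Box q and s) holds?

Let φ = not Box Box not (Box q and s). Evaluate φ at each world:
  a (successors {a, g}): φ is false.
  b (successors {i}): φ is false.
  c (successors ∅): φ is false.
  d (successors {c, f}): φ is false.
  e (successors {b, h}): φ is false.
  f (successors {h}): φ is false.
  g (successors {a, f, i}): φ is false.
  h (successors {c, e}): φ is false.
  i (successors {g}): φ is false.
For instance, at i:
  At i: Box Box not (Box q and s) is true, so not Box Box not (Box q and s) is false.
    At i: Box Box not (Box q and s) requires Box not (Box q and s) at every successor {g}.
      At g: Box not (Box q and s) is true.
    So Box Box not (Box q and s) is true at i.

No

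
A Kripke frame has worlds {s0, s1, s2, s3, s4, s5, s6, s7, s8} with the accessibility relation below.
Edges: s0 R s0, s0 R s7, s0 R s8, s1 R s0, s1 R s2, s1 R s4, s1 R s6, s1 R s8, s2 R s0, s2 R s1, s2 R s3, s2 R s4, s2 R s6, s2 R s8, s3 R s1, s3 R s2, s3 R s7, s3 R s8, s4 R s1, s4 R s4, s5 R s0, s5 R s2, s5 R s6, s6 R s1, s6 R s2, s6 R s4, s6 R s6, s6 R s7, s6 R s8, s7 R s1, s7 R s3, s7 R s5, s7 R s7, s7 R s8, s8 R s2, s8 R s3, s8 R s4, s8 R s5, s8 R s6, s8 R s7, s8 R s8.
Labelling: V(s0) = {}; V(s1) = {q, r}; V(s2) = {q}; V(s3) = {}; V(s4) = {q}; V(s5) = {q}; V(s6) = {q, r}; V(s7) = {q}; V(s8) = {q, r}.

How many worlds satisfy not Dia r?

0

Let φ = not Dia r. Evaluate φ at each world:
  s0 (successors {s0, s7, s8}): φ is false.
  s1 (successors {s0, s2, s4, s6, s8}): φ is false.
  s2 (successors {s0, s1, s3, s4, s6, s8}): φ is false.
  s3 (successors {s1, s2, s7, s8}): φ is false.
  s4 (successors {s1, s4}): φ is false.
  s5 (successors {s0, s2, s6}): φ is false.
  s6 (successors {s1, s2, s4, s6, s7, s8}): φ is false.
  s7 (successors {s1, s3, s5, s7, s8}): φ is false.
  s8 (successors {s2, s3, s4, s5, s6, s7, s8}): φ is false.
For instance, at s8:
  At s8: Dia r is true, so not Dia r is false.
    At s8: Dia r requires r at some successor in {s2, s3, s4, s5, s6, s7, s8}.
      r holds at s6, so Dia r is true at s8.
Satisfying worlds: none.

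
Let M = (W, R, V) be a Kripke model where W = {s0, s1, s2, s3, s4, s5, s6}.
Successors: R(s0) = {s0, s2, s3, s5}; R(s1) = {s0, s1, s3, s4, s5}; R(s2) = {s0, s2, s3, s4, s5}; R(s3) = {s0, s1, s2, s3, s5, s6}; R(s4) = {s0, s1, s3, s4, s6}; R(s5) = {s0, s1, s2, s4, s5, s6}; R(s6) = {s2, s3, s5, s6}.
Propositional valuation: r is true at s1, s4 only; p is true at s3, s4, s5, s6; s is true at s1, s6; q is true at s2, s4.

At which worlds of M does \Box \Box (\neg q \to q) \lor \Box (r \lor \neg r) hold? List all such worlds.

s0, s1, s2, s3, s4, s5, s6

Let φ = \Box \Box (\neg q \to q) \lor \Box (r \lor \neg r). Evaluate φ at each world:
  s0 (successors {s0, s2, s3, s5}): φ is true.
  s1 (successors {s0, s1, s3, s4, s5}): φ is true.
  s2 (successors {s0, s2, s3, s4, s5}): φ is true.
  s3 (successors {s0, s1, s2, s3, s5, s6}): φ is true.
  s4 (successors {s0, s1, s3, s4, s6}): φ is true.
  s5 (successors {s0, s1, s2, s4, s5, s6}): φ is true.
  s6 (successors {s2, s3, s5, s6}): φ is true.
For instance, at s1:
  At s1: \Box \Box (\neg q \to q) is false, \Box (r \lor \neg r) is true, so \Box \Box (\neg q \to q) \lor \Box (r \lor \neg r) is true.
    At s1: \Box \Box (\neg q \to q) requires \Box (\neg q \to q) at every successor {s0, s1, s3, s4, s5}.
      \Box (\neg q \to q) fails at s0, so \Box \Box (\neg q \to q) is false at s1.
    At s1: \Box (r \lor \neg r) requires r \lor \neg r at every successor {s0, s1, s3, s4, s5}.
      At s0: r \lor \neg r is true.
      At s1: r \lor \neg r is true.
      At s3: r \lor \neg r is true.
      At s4: r \lor \neg r is true.
      At s5: r \lor \neg r is true.
    So \Box (r \lor \neg r) is true at s1.
Satisfying worlds: {s0, s1, s2, s3, s4, s5, s6}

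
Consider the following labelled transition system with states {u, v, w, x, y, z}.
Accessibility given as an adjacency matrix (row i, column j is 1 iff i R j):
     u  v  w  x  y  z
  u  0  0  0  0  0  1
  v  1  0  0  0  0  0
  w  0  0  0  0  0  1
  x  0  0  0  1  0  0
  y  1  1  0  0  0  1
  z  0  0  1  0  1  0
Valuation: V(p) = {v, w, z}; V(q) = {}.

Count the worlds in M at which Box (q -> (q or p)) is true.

Let φ = Box (q -> (q or p)). Evaluate φ at each world:
  u (successors {z}): φ is true.
  v (successors {u}): φ is true.
  w (successors {z}): φ is true.
  x (successors {x}): φ is true.
  y (successors {u, v, z}): φ is true.
  z (successors {w, y}): φ is true.
For instance, at z:
  At z: Box (q -> (q or p)) requires q -> (q or p) at every successor {w, y}.
    At w: q -> (q or p) is true.
    At y: q -> (q or p) is true.
  So Box (q -> (q or p)) is true at z.
Satisfying worlds: {u, v, w, x, y, z}

6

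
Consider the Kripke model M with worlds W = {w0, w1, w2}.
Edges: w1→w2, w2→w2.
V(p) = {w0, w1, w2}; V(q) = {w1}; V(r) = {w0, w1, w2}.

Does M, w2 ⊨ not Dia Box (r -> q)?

Yes

At w2: Dia Box (r -> q) is false, so not Dia Box (r -> q) is true.
  At w2: Dia Box (r -> q) requires Box (r -> q) at some successor in {w2}.
    At w2: Box (r -> q) is false.
  So Dia Box (r -> q) is false at w2.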